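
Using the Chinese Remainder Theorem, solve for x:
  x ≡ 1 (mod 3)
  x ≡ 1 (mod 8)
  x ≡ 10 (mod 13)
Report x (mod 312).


Moduli 3, 8, 13 are pairwise coprime; by CRT there is a unique solution modulo M = 3 · 8 · 13 = 312.
Solve pairwise, accumulating the modulus:
  Start with x ≡ 1 (mod 3).
  Combine with x ≡ 1 (mod 8): since gcd(3, 8) = 1, we get a unique residue mod 24.
    Write x = 1 + 3·t and substitute into x ≡ 1 (mod 8): 3·t ≡ 1 − 1 = 0 (mod 8).
    The inverse of 3 mod 8 is 3 (since 3·3 = 9 = 1·8 + 1), so t ≡ 3·0 = 0 ≡ 0 (mod 8).
    Then x = 1 + 3·0 = 1, valid modulo lcm(3, 8) = 24: x ≡ 1 (mod 24).
  Combine with x ≡ 10 (mod 13): since gcd(24, 13) = 1, we get a unique residue mod 312.
    Write x = 1 + 24·t and substitute into x ≡ 10 (mod 13): 24·t ≡ 10 − 1 = 9 (mod 13).
    Reduce coefficients mod 13: 11·t ≡ 9 (mod 13).
    The inverse of 11 mod 13 is 6 (since 11·6 = 66 = 5·13 + 1), so t ≡ 6·9 = 54 ≡ 2 (mod 13).
    Then x = 1 + 24·2 = 49, valid modulo lcm(24, 13) = 312: x ≡ 49 (mod 312).
Verify: 49 mod 3 = 1 ✓, 49 mod 8 = 1 ✓, 49 mod 13 = 10 ✓.

x ≡ 49 (mod 312).


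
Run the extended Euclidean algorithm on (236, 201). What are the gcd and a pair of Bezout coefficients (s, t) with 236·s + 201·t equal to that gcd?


Euclidean algorithm on (236, 201) — divide until remainder is 0:
  236 = 1 · 201 + 35
  201 = 5 · 35 + 26
  35 = 1 · 26 + 9
  26 = 2 · 9 + 8
  9 = 1 · 8 + 1
  8 = 8 · 1 + 0
gcd(236, 201) = 1.
Track Bezout coefficients alongside the remainders: start with r₀ = 236 = a·1 + b·0 (s = 1, t = 0) and r₁ = 201 = a·0 + b·1 (s = 0, t = 1); each new remainder r_{k+1} = r_{k-1} − q_k·r_k inherits s_{k+1} = s_{k-1} − q_k·s_k, t_{k+1} = t_{k-1} − q_k·t_k, so r_k = a·s_k + b·t_k at every step:
  q = 1: r = 35, s = 1 − 1·0 = 1, t = 0 − 1·1 = -1  (check: 236·1 + 201·(-1) = 35)
  q = 5: r = 26, s = 0 − 5·1 = -5, t = 1 − 5·(-1) = 6  (check: 236·(-5) + 201·6 = 26)
  q = 1: r = 9, s = 1 − 1·(-5) = 6, t = -1 − 1·6 = -7  (check: 236·6 + 201·(-7) = 9)
  q = 2: r = 8, s = -5 − 2·6 = -17, t = 6 − 2·(-7) = 20  (check: 236·(-17) + 201·20 = 8)
  q = 1: r = 1, s = 6 − 1·(-17) = 23, t = -7 − 1·20 = -27  (check: 236·23 + 201·(-27) = 1)
The row with r = 1 (the gcd) gives the Bezout coefficients s = 23, t = -27.
Result: 236 · (23) + 201 · (-27) = 1.

gcd(236, 201) = 1; s = 23, t = -27 (check: 236·23 + 201·(-27) = 1).


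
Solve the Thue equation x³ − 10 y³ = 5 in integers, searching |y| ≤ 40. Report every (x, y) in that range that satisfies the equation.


The equation is x³ - 10y³ = 5. For fixed y, x³ = 10·y³ + 5, so a solution requires the RHS to be a perfect cube.
Strategy: iterate y from -40 to 40, compute RHS = 10·y³ + 5, and check whether it is a (positive or negative) perfect cube.
Check small values of y:
  y = 0: RHS = 5 is not a perfect cube.
  y = 1: RHS = 15 is not a perfect cube.
  y = -1: RHS = -5 is not a perfect cube.
  y = 2: RHS = 85 is not a perfect cube.
  y = -2: RHS = -75 is not a perfect cube.
  y = 3: RHS = 275 is not a perfect cube.
  y = -3: RHS = -265 is not a perfect cube.
Continuing the search up to |y| = 40 finds no solutions either.
No (x, y) in the scanned range satisfies the equation.

No integer solutions with |y| ≤ 40.


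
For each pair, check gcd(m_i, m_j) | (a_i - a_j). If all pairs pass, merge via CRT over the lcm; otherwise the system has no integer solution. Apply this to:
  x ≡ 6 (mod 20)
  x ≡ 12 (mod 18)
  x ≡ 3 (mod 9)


Moduli 20, 18, 9 are not pairwise coprime, so CRT works modulo lcm(m_i) when all pairwise compatibility conditions hold.
Pairwise compatibility: gcd(m_i, m_j) must divide a_i - a_j for every pair.
Merge one congruence at a time:
  Start: x ≡ 6 (mod 20).
  Combine with x ≡ 12 (mod 18): gcd(20, 18) = 2; 12 - 6 = 6, which IS divisible by 2, so compatible.
    Write x = 6 + 20·t and substitute into x ≡ 12 (mod 18): 20·t ≡ 12 − 6 = 6 (mod 18).
    Divide the congruence (and modulus) by g = 2: 10·t ≡ 3 (mod 9).
    Reduce coefficients mod 9: 1·t ≡ 3 (mod 9).
    So t ≡ 3 (mod 9).
    Then x = 6 + 20·3 = 66, valid modulo lcm(20, 18) = 180: x ≡ 66 (mod 180).
  Combine with x ≡ 3 (mod 9): gcd(180, 9) = 9; 3 - 66 = -63, which IS divisible by 9, so compatible.
    Write x = 66 + 180·t and substitute into x ≡ 3 (mod 9): 180·t ≡ 3 − 66 = -63 (mod 9).
    Divide the congruence (and modulus) by g = 9: 20·t ≡ -7 (mod 1).
    Modulo 1 every t works; take t = 0.
    Then x = 66 + 180·0 = 66, valid modulo lcm(180, 9) = 180: x ≡ 66 (mod 180).
Verify: 66 mod 20 = 6, 66 mod 18 = 12, 66 mod 9 = 3.

x ≡ 66 (mod 180).


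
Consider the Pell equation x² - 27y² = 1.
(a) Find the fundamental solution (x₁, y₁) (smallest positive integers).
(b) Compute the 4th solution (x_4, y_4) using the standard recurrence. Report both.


Step 1: Find the fundamental solution (x₁, y₁) of x² - 27y² = 1.
  Expand √27 as a continued fraction. a₀ = ⌊√27⌋ = 5; iterate m_{k+1} = d_k·a_k − m_k, d_{k+1} = (27 − m_{k+1}²)/d_k, a_{k+1} = ⌊(a₀ + m_{k+1})/d_{k+1}⌋ (starting m₀ = 0, d₀ = 1), with convergents p_k = a_k·p_{k-1} + p_{k-2}, q_k = a_k·q_{k-1} + q_{k-2} (p₋₁ = 1, q₋₁ = 0):
  k = 0: a₀ = 5; p₀/q₀ = 5/1; p₀² − 27·q₀² = 25 − 27 = -2.
  k = 1: m = 5, d = 2, a = ⌊(5 + 5)/2⌋ = 5; p/q = (5·5 + 1)/(5·1 + 0) = 26/5; p² − 27·q² = 676 − 675 = 1.
  The first convergent with p² − 27·q² = 1 gives the fundamental solution (x₁, y₁) = (26, 5).
Step 2: Apply the recurrence (x_{n+1}, y_{n+1}) = (x₁x_n + 27y₁y_n, x₁y_n + y₁x_n) repeatedly.
  From (x_1, y_1) = (26, 5): x_2 = 26·26 + 27·5·5 = 1351; y_2 = 26·5 + 5·26 = 260.
  From (x_2, y_2) = (1351, 260): x_3 = 26·1351 + 27·5·260 = 70226; y_3 = 26·260 + 5·1351 = 13515.
  From (x_3, y_3) = (70226, 13515): x_4 = 26·70226 + 27·5·13515 = 3650401; y_4 = 26·13515 + 5·70226 = 702520.
Step 3: Verify x_4² - 27·y_4² = 13325427460801 - 13325427460800 = 1 (should be 1). ✓

(x_1, y_1) = (26, 5); (x_4, y_4) = (3650401, 702520).


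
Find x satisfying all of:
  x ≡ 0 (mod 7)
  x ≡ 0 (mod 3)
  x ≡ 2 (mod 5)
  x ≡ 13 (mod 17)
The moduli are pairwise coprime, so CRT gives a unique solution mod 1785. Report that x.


Product of moduli M = 7 · 3 · 5 · 17 = 1785.
Merge one congruence at a time:
  Start: x ≡ 0 (mod 7).
  Combine with x ≡ 0 (mod 3); new modulus lcm = 21.
    Write x = 0 + 7·t and substitute into x ≡ 0 (mod 3): 7·t ≡ 0 − 0 = 0 (mod 3).
    Reduce coefficients mod 3: 1·t ≡ 0 (mod 3).
    So t ≡ 0 (mod 3).
    Then x = 0 + 7·0 = 0, valid modulo lcm(7, 3) = 21: x ≡ 0 (mod 21).
  Combine with x ≡ 2 (mod 5); new modulus lcm = 105.
    Write x = 0 + 21·t and substitute into x ≡ 2 (mod 5): 21·t ≡ 2 − 0 = 2 (mod 5).
    Reduce coefficients mod 5: 1·t ≡ 2 (mod 5).
    So t ≡ 2 (mod 5).
    Then x = 0 + 21·2 = 42, valid modulo lcm(21, 5) = 105: x ≡ 42 (mod 105).
  Combine with x ≡ 13 (mod 17); new modulus lcm = 1785.
    Write x = 42 + 105·t and substitute into x ≡ 13 (mod 17): 105·t ≡ 13 − 42 = -29 (mod 17).
    Reduce coefficients mod 17: 3·t ≡ 5 (mod 17).
    The inverse of 3 mod 17 is 6 (since 3·6 = 18 = 1·17 + 1), so t ≡ 6·5 = 30 ≡ 13 (mod 17).
    Then x = 42 + 105·13 = 1407, valid modulo lcm(105, 17) = 1785: x ≡ 1407 (mod 1785).
Verify against each original: 1407 mod 7 = 0, 1407 mod 3 = 0, 1407 mod 5 = 2, 1407 mod 17 = 13.

x ≡ 1407 (mod 1785).


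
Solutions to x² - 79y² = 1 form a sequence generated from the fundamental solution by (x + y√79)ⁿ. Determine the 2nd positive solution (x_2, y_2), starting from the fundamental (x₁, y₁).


Step 1: Find the fundamental solution (x₁, y₁) of x² - 79y² = 1.
  Expand √79 as a continued fraction. a₀ = ⌊√79⌋ = 8; iterate m_{k+1} = d_k·a_k − m_k, d_{k+1} = (79 − m_{k+1}²)/d_k, a_{k+1} = ⌊(a₀ + m_{k+1})/d_{k+1}⌋ (starting m₀ = 0, d₀ = 1), with convergents p_k = a_k·p_{k-1} + p_{k-2}, q_k = a_k·q_{k-1} + q_{k-2} (p₋₁ = 1, q₋₁ = 0):
  k = 0: a₀ = 8; p₀/q₀ = 8/1; p₀² − 79·q₀² = 64 − 79 = -15.
  k = 1: m = 8, d = 15, a = ⌊(8 + 8)/15⌋ = 1; p/q = (1·8 + 1)/(1·1 + 0) = 9/1; p² − 79·q² = 81 − 79 = 2.
  k = 2: m = 7, d = 2, a = ⌊(8 + 7)/2⌋ = 7; p/q = (7·9 + 8)/(7·1 + 1) = 71/8; p² − 79·q² = 5041 − 5056 = -15.
  k = 3: m = 7, d = 15, a = ⌊(8 + 7)/15⌋ = 1; p/q = (1·71 + 9)/(1·8 + 1) = 80/9; p² − 79·q² = 6400 − 6399 = 1.
  The first convergent with p² − 79·q² = 1 gives the fundamental solution (x₁, y₁) = (80, 9).
Step 2: Apply the recurrence (x_{n+1}, y_{n+1}) = (x₁x_n + 79y₁y_n, x₁y_n + y₁x_n) repeatedly.
  From (x_1, y_1) = (80, 9): x_2 = 80·80 + 79·9·9 = 12799; y_2 = 80·9 + 9·80 = 1440.
Step 3: Verify x_2² - 79·y_2² = 163814401 - 163814400 = 1 (should be 1). ✓

(x_1, y_1) = (80, 9); (x_2, y_2) = (12799, 1440).


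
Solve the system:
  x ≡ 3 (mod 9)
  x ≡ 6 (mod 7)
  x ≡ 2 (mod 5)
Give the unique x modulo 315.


Moduli 9, 7, 5 are pairwise coprime; by CRT there is a unique solution modulo M = 9 · 7 · 5 = 315.
Solve pairwise, accumulating the modulus:
  Start with x ≡ 3 (mod 9).
  Combine with x ≡ 6 (mod 7): since gcd(9, 7) = 1, we get a unique residue mod 63.
    Write x = 3 + 9·t and substitute into x ≡ 6 (mod 7): 9·t ≡ 6 − 3 = 3 (mod 7).
    Reduce coefficients mod 7: 2·t ≡ 3 (mod 7).
    The inverse of 2 mod 7 is 4 (since 2·4 = 8 = 1·7 + 1), so t ≡ 4·3 = 12 ≡ 5 (mod 7).
    Then x = 3 + 9·5 = 48, valid modulo lcm(9, 7) = 63: x ≡ 48 (mod 63).
  Combine with x ≡ 2 (mod 5): since gcd(63, 5) = 1, we get a unique residue mod 315.
    Write x = 48 + 63·t and substitute into x ≡ 2 (mod 5): 63·t ≡ 2 − 48 = -46 (mod 5).
    Reduce coefficients mod 5: 3·t ≡ 4 (mod 5).
    The inverse of 3 mod 5 is 2 (since 3·2 = 6 = 1·5 + 1), so t ≡ 2·4 = 8 ≡ 3 (mod 5).
    Then x = 48 + 63·3 = 237, valid modulo lcm(63, 5) = 315: x ≡ 237 (mod 315).
Verify: 237 mod 9 = 3 ✓, 237 mod 7 = 6 ✓, 237 mod 5 = 2 ✓.

x ≡ 237 (mod 315).


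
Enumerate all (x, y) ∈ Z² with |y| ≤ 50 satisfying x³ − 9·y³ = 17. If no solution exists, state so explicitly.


The equation is x³ - 9y³ = 17. For fixed y, x³ = 9·y³ + 17, so a solution requires the RHS to be a perfect cube.
Strategy: iterate y from -50 to 50, compute RHS = 9·y³ + 17, and check whether it is a (positive or negative) perfect cube.
Check small values of y:
  y = 0: RHS = 17 is not a perfect cube.
  y = 1: RHS = 26 is not a perfect cube.
  y = -1: RHS = 8 = (2)³ ⇒ x = 2 works.
  y = 2: RHS = 89 is not a perfect cube.
  y = -2: RHS = -55 is not a perfect cube.
  y = 3: RHS = 260 is not a perfect cube.
  y = -3: RHS = -226 is not a perfect cube.
Continuing, at y = -25: RHS = -140608 = (-52)³ ⇒ x = -52 works.
Searching the remaining y in |y| ≤ 50 finds no further solutions.
Collected solutions: (2, -1), (-52, -25).

Solutions (with |y| ≤ 50): (2, -1), (-52, -25).


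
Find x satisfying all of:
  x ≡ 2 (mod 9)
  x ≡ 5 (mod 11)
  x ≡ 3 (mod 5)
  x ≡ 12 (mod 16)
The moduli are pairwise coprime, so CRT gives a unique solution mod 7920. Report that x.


Product of moduli M = 9 · 11 · 5 · 16 = 7920.
Merge one congruence at a time:
  Start: x ≡ 2 (mod 9).
  Combine with x ≡ 5 (mod 11); new modulus lcm = 99.
    Write x = 2 + 9·t and substitute into x ≡ 5 (mod 11): 9·t ≡ 5 − 2 = 3 (mod 11).
    The inverse of 9 mod 11 is 5 (since 9·5 = 45 = 4·11 + 1), so t ≡ 5·3 = 15 ≡ 4 (mod 11).
    Then x = 2 + 9·4 = 38, valid modulo lcm(9, 11) = 99: x ≡ 38 (mod 99).
  Combine with x ≡ 3 (mod 5); new modulus lcm = 495.
    Write x = 38 + 99·t and substitute into x ≡ 3 (mod 5): 99·t ≡ 3 − 38 = -35 (mod 5).
    Reduce coefficients mod 5: 4·t ≡ 0 (mod 5).
    The inverse of 4 mod 5 is 4 (since 4·4 = 16 = 3·5 + 1), so t ≡ 4·0 = 0 ≡ 0 (mod 5).
    Then x = 38 + 99·0 = 38, valid modulo lcm(99, 5) = 495: x ≡ 38 (mod 495).
  Combine with x ≡ 12 (mod 16); new modulus lcm = 7920.
    Write x = 38 + 495·t and substitute into x ≡ 12 (mod 16): 495·t ≡ 12 − 38 = -26 (mod 16).
    Reduce coefficients mod 16: 15·t ≡ 6 (mod 16).
    The inverse of 15 mod 16 is 15 (since 15·15 = 225 = 14·16 + 1), so t ≡ 15·6 = 90 ≡ 10 (mod 16).
    Then x = 38 + 495·10 = 4988, valid modulo lcm(495, 16) = 7920: x ≡ 4988 (mod 7920).
Verify against each original: 4988 mod 9 = 2, 4988 mod 11 = 5, 4988 mod 5 = 3, 4988 mod 16 = 12.

x ≡ 4988 (mod 7920).


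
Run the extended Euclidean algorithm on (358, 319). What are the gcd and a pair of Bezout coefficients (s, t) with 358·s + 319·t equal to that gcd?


Euclidean algorithm on (358, 319) — divide until remainder is 0:
  358 = 1 · 319 + 39
  319 = 8 · 39 + 7
  39 = 5 · 7 + 4
  7 = 1 · 4 + 3
  4 = 1 · 3 + 1
  3 = 3 · 1 + 0
gcd(358, 319) = 1.
Track Bezout coefficients alongside the remainders: start with r₀ = 358 = a·1 + b·0 (s = 1, t = 0) and r₁ = 319 = a·0 + b·1 (s = 0, t = 1); each new remainder r_{k+1} = r_{k-1} − q_k·r_k inherits s_{k+1} = s_{k-1} − q_k·s_k, t_{k+1} = t_{k-1} − q_k·t_k, so r_k = a·s_k + b·t_k at every step:
  q = 1: r = 39, s = 1 − 1·0 = 1, t = 0 − 1·1 = -1  (check: 358·1 + 319·(-1) = 39)
  q = 8: r = 7, s = 0 − 8·1 = -8, t = 1 − 8·(-1) = 9  (check: 358·(-8) + 319·9 = 7)
  q = 5: r = 4, s = 1 − 5·(-8) = 41, t = -1 − 5·9 = -46  (check: 358·41 + 319·(-46) = 4)
  q = 1: r = 3, s = -8 − 1·41 = -49, t = 9 − 1·(-46) = 55  (check: 358·(-49) + 319·55 = 3)
  q = 1: r = 1, s = 41 − 1·(-49) = 90, t = -46 − 1·55 = -101  (check: 358·90 + 319·(-101) = 1)
The row with r = 1 (the gcd) gives the Bezout coefficients s = 90, t = -101.
Result: 358 · (90) + 319 · (-101) = 1.

gcd(358, 319) = 1; s = 90, t = -101 (check: 358·90 + 319·(-101) = 1).


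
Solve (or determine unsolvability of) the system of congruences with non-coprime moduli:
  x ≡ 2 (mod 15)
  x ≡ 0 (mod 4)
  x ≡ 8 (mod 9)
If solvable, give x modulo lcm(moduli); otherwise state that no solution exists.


Moduli 15, 4, 9 are not pairwise coprime, so CRT works modulo lcm(m_i) when all pairwise compatibility conditions hold.
Pairwise compatibility: gcd(m_i, m_j) must divide a_i - a_j for every pair.
Merge one congruence at a time:
  Start: x ≡ 2 (mod 15).
  Combine with x ≡ 0 (mod 4): gcd(15, 4) = 1; 0 - 2 = -2, which IS divisible by 1, so compatible.
    Write x = 2 + 15·t and substitute into x ≡ 0 (mod 4): 15·t ≡ 0 − 2 = -2 (mod 4).
    Reduce coefficients mod 4: 3·t ≡ 2 (mod 4).
    The inverse of 3 mod 4 is 3 (since 3·3 = 9 = 2·4 + 1), so t ≡ 3·2 = 6 ≡ 2 (mod 4).
    Then x = 2 + 15·2 = 32, valid modulo lcm(15, 4) = 60: x ≡ 32 (mod 60).
  Combine with x ≡ 8 (mod 9): gcd(60, 9) = 3; 8 - 32 = -24, which IS divisible by 3, so compatible.
    Write x = 32 + 60·t and substitute into x ≡ 8 (mod 9): 60·t ≡ 8 − 32 = -24 (mod 9).
    Divide the congruence (and modulus) by g = 3: 20·t ≡ -8 (mod 3).
    Reduce coefficients mod 3: 2·t ≡ 1 (mod 3).
    The inverse of 2 mod 3 is 2 (since 2·2 = 4 = 1·3 + 1), so t ≡ 2·1 = 2 ≡ 2 (mod 3).
    Then x = 32 + 60·2 = 152, valid modulo lcm(60, 9) = 180: x ≡ 152 (mod 180).
Verify: 152 mod 15 = 2, 152 mod 4 = 0, 152 mod 9 = 8.

x ≡ 152 (mod 180).


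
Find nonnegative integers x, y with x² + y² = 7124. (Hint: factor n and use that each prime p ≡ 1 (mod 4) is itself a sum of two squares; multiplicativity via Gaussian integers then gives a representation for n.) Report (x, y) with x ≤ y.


Step 1: Factor n = 7124 = 2^2 · 13 · 137.
Step 2: Check the mod-4 condition on each prime factor: 2 = 2 (special); 13 ≡ 1 (mod 4), exponent 1; 137 ≡ 1 (mod 4), exponent 1.
All primes ≡ 3 (mod 4) appear to even exponent (or don't appear), so by the two-squares theorem n IS expressible as a sum of two squares.
Step 3: Build a representation. Group n = k² · m with k = 2 and m = 13 · 137 = 1781 (a product of primes ≡ 1 (mod 4)); a representation of m scales to one of n via (k·x)² + (k·y)² = k²(x² + y²). Each prime p ≡ 1 (mod 4) is itself a sum of two squares; find a² by testing p − a² for a perfect square:
  13: 13 − 1² = 12, 13 − 2² = 9 = 3² ⇒ 13 = 2² + 3².
  137: 137 − 1² = 136, 137 − 2² = 133, 137 − 3² = 128, 137 − 4² = 121 = 11² ⇒ 137 = 4² + 11².
  Combine using the Brahmagupta–Fibonacci identity (a² + b²)(c² + d²) = (ac − bd)² + (ad + bc)² = (ac + bd)² + (ad − bc)²:
  13 · 137 = 1781: from (2² + 3²)(4² + 11²), take (2·4 − 3·11, 2·11 + 3·4) = (8 − 33, 22 + 12) = (-25, 34); dropping signs (only squares matter) gives (25, 34); check 25² + 34² = 625 + 1156 = 1781 ✓.
  Scale by k = 2: (2·25, 2·34) = (50, 68).
Step 4: Order so x ≤ y and verify: 50² + 68² = 2500 + 4624 = 7124 = n. ✓

n = 7124 = 50² + 68² (one valid representation with x ≤ y).


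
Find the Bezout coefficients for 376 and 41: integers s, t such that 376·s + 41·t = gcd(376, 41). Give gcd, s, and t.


Euclidean algorithm on (376, 41) — divide until remainder is 0:
  376 = 9 · 41 + 7
  41 = 5 · 7 + 6
  7 = 1 · 6 + 1
  6 = 6 · 1 + 0
gcd(376, 41) = 1.
Track Bezout coefficients alongside the remainders: start with r₀ = 376 = a·1 + b·0 (s = 1, t = 0) and r₁ = 41 = a·0 + b·1 (s = 0, t = 1); each new remainder r_{k+1} = r_{k-1} − q_k·r_k inherits s_{k+1} = s_{k-1} − q_k·s_k, t_{k+1} = t_{k-1} − q_k·t_k, so r_k = a·s_k + b·t_k at every step:
  q = 9: r = 7, s = 1 − 9·0 = 1, t = 0 − 9·1 = -9  (check: 376·1 + 41·(-9) = 7)
  q = 5: r = 6, s = 0 − 5·1 = -5, t = 1 − 5·(-9) = 46  (check: 376·(-5) + 41·46 = 6)
  q = 1: r = 1, s = 1 − 1·(-5) = 6, t = -9 − 1·46 = -55  (check: 376·6 + 41·(-55) = 1)
The row with r = 1 (the gcd) gives the Bezout coefficients s = 6, t = -55.
Result: 376 · (6) + 41 · (-55) = 1.

gcd(376, 41) = 1; s = 6, t = -55 (check: 376·6 + 41·(-55) = 1).


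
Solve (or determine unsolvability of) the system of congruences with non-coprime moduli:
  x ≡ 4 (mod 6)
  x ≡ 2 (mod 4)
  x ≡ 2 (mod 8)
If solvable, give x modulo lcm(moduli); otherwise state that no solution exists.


Moduli 6, 4, 8 are not pairwise coprime, so CRT works modulo lcm(m_i) when all pairwise compatibility conditions hold.
Pairwise compatibility: gcd(m_i, m_j) must divide a_i - a_j for every pair.
Merge one congruence at a time:
  Start: x ≡ 4 (mod 6).
  Combine with x ≡ 2 (mod 4): gcd(6, 4) = 2; 2 - 4 = -2, which IS divisible by 2, so compatible.
    Write x = 4 + 6·t and substitute into x ≡ 2 (mod 4): 6·t ≡ 2 − 4 = -2 (mod 4).
    Divide the congruence (and modulus) by g = 2: 3·t ≡ -1 (mod 2).
    Reduce coefficients mod 2: 1·t ≡ 1 (mod 2).
    So t ≡ 1 (mod 2).
    Then x = 4 + 6·1 = 10, valid modulo lcm(6, 4) = 12: x ≡ 10 (mod 12).
  Combine with x ≡ 2 (mod 8): gcd(12, 8) = 4; 2 - 10 = -8, which IS divisible by 4, so compatible.
    Write x = 10 + 12·t and substitute into x ≡ 2 (mod 8): 12·t ≡ 2 − 10 = -8 (mod 8).
    Divide the congruence (and modulus) by g = 4: 3·t ≡ -2 (mod 2).
    Reduce coefficients mod 2: 1·t ≡ 0 (mod 2).
    So t ≡ 0 (mod 2).
    Then x = 10 + 12·0 = 10, valid modulo lcm(12, 8) = 24: x ≡ 10 (mod 24).
Verify: 10 mod 6 = 4, 10 mod 4 = 2, 10 mod 8 = 2.

x ≡ 10 (mod 24).


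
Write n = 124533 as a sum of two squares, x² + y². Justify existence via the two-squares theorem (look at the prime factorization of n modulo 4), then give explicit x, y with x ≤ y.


Step 1: Factor n = 124533 = 3^2 · 101 · 137.
Step 2: Check the mod-4 condition on each prime factor: 3 ≡ 3 (mod 4), exponent 2 (must be even); 101 ≡ 1 (mod 4), exponent 1; 137 ≡ 1 (mod 4), exponent 1.
All primes ≡ 3 (mod 4) appear to even exponent (or don't appear), so by the two-squares theorem n IS expressible as a sum of two squares.
Step 3: Build a representation. Group n = k² · m with k = 3 and m = 101 · 137 = 13837 (a product of primes ≡ 1 (mod 4)); a representation of m scales to one of n via (k·x)² + (k·y)² = k²(x² + y²). Each prime p ≡ 1 (mod 4) is itself a sum of two squares; find a² by testing p − a² for a perfect square:
  101: 101 − 1² = 100 = 10² ⇒ 101 = 1² + 10².
  137: 137 − 1² = 136, 137 − 2² = 133, 137 − 3² = 128, 137 − 4² = 121 = 11² ⇒ 137 = 4² + 11².
  Combine using the Brahmagupta–Fibonacci identity (a² + b²)(c² + d²) = (ac − bd)² + (ad + bc)² = (ac + bd)² + (ad − bc)²:
  101 · 137 = 13837: from (1² + 10²)(4² + 11²), take (1·4 − 10·11, 1·11 + 10·4) = (4 − 110, 11 + 40) = (-106, 51); dropping signs (only squares matter) gives (106, 51); check 106² + 51² = 11236 + 2601 = 13837 ✓.
  Scale by k = 3: (3·106, 3·51) = (318, 153).
Step 4: Order so x ≤ y and verify: 153² + 318² = 23409 + 101124 = 124533 = n. ✓

n = 124533 = 153² + 318² (one valid representation with x ≤ y).


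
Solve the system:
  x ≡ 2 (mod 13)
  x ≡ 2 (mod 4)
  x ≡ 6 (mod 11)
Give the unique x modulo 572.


Moduli 13, 4, 11 are pairwise coprime; by CRT there is a unique solution modulo M = 13 · 4 · 11 = 572.
Solve pairwise, accumulating the modulus:
  Start with x ≡ 2 (mod 13).
  Combine with x ≡ 2 (mod 4): since gcd(13, 4) = 1, we get a unique residue mod 52.
    Write x = 2 + 13·t and substitute into x ≡ 2 (mod 4): 13·t ≡ 2 − 2 = 0 (mod 4).
    Reduce coefficients mod 4: 1·t ≡ 0 (mod 4).
    So t ≡ 0 (mod 4).
    Then x = 2 + 13·0 = 2, valid modulo lcm(13, 4) = 52: x ≡ 2 (mod 52).
  Combine with x ≡ 6 (mod 11): since gcd(52, 11) = 1, we get a unique residue mod 572.
    Write x = 2 + 52·t and substitute into x ≡ 6 (mod 11): 52·t ≡ 6 − 2 = 4 (mod 11).
    Reduce coefficients mod 11: 8·t ≡ 4 (mod 11).
    The inverse of 8 mod 11 is 7 (since 8·7 = 56 = 5·11 + 1), so t ≡ 7·4 = 28 ≡ 6 (mod 11).
    Then x = 2 + 52·6 = 314, valid modulo lcm(52, 11) = 572: x ≡ 314 (mod 572).
Verify: 314 mod 13 = 2 ✓, 314 mod 4 = 2 ✓, 314 mod 11 = 6 ✓.

x ≡ 314 (mod 572).


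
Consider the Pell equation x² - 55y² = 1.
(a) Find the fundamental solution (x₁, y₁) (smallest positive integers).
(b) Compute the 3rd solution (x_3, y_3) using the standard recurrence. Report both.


Step 1: Find the fundamental solution (x₁, y₁) of x² - 55y² = 1.
  Expand √55 as a continued fraction. a₀ = ⌊√55⌋ = 7; iterate m_{k+1} = d_k·a_k − m_k, d_{k+1} = (55 − m_{k+1}²)/d_k, a_{k+1} = ⌊(a₀ + m_{k+1})/d_{k+1}⌋ (starting m₀ = 0, d₀ = 1), with convergents p_k = a_k·p_{k-1} + p_{k-2}, q_k = a_k·q_{k-1} + q_{k-2} (p₋₁ = 1, q₋₁ = 0):
  k = 0: a₀ = 7; p₀/q₀ = 7/1; p₀² − 55·q₀² = 49 − 55 = -6.
  k = 1: m = 7, d = 6, a = ⌊(7 + 7)/6⌋ = 2; p/q = (2·7 + 1)/(2·1 + 0) = 15/2; p² − 55·q² = 225 − 220 = 5.
  k = 2: m = 5, d = 5, a = ⌊(7 + 5)/5⌋ = 2; p/q = (2·15 + 7)/(2·2 + 1) = 37/5; p² − 55·q² = 1369 − 1375 = -6.
  k = 3: m = 5, d = 6, a = ⌊(7 + 5)/6⌋ = 2; p/q = (2·37 + 15)/(2·5 + 2) = 89/12; p² − 55·q² = 7921 − 7920 = 1.
  The first convergent with p² − 55·q² = 1 gives the fundamental solution (x₁, y₁) = (89, 12).
Step 2: Apply the recurrence (x_{n+1}, y_{n+1}) = (x₁x_n + 55y₁y_n, x₁y_n + y₁x_n) repeatedly.
  From (x_1, y_1) = (89, 12): x_2 = 89·89 + 55·12·12 = 15841; y_2 = 89·12 + 12·89 = 2136.
  From (x_2, y_2) = (15841, 2136): x_3 = 89·15841 + 55·12·2136 = 2819609; y_3 = 89·2136 + 12·15841 = 380196.
Step 3: Verify x_3² - 55·y_3² = 7950194912881 - 7950194912880 = 1 (should be 1). ✓

(x_1, y_1) = (89, 12); (x_3, y_3) = (2819609, 380196).


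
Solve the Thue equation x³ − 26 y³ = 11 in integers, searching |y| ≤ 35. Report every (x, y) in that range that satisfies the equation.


The equation is x³ - 26y³ = 11. For fixed y, x³ = 26·y³ + 11, so a solution requires the RHS to be a perfect cube.
Strategy: iterate y from -35 to 35, compute RHS = 26·y³ + 11, and check whether it is a (positive or negative) perfect cube.
Check small values of y:
  y = 0: RHS = 11 is not a perfect cube.
  y = 1: RHS = 37 is not a perfect cube.
  y = -1: RHS = -15 is not a perfect cube.
  y = 2: RHS = 219 is not a perfect cube.
  y = -2: RHS = -197 is not a perfect cube.
  y = 3: RHS = 713 is not a perfect cube.
  y = -3: RHS = -691 is not a perfect cube.
Continuing the search up to |y| = 35 finds no solutions either.
No (x, y) in the scanned range satisfies the equation.

No integer solutions with |y| ≤ 35.


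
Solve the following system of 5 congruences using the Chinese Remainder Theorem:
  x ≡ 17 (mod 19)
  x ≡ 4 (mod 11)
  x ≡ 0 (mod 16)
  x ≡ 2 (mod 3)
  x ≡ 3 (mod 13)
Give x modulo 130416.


Product of moduli M = 19 · 11 · 16 · 3 · 13 = 130416.
Merge one congruence at a time:
  Start: x ≡ 17 (mod 19).
  Combine with x ≡ 4 (mod 11); new modulus lcm = 209.
    Write x = 17 + 19·t and substitute into x ≡ 4 (mod 11): 19·t ≡ 4 − 17 = -13 (mod 11).
    Reduce coefficients mod 11: 8·t ≡ 9 (mod 11).
    The inverse of 8 mod 11 is 7 (since 8·7 = 56 = 5·11 + 1), so t ≡ 7·9 = 63 ≡ 8 (mod 11).
    Then x = 17 + 19·8 = 169, valid modulo lcm(19, 11) = 209: x ≡ 169 (mod 209).
  Combine with x ≡ 0 (mod 16); new modulus lcm = 3344.
    Write x = 169 + 209·t and substitute into x ≡ 0 (mod 16): 209·t ≡ 0 − 169 = -169 (mod 16).
    Reduce coefficients mod 16: 1·t ≡ 7 (mod 16).
    So t ≡ 7 (mod 16).
    Then x = 169 + 209·7 = 1632, valid modulo lcm(209, 16) = 3344: x ≡ 1632 (mod 3344).
  Combine with x ≡ 2 (mod 3); new modulus lcm = 10032.
    Write x = 1632 + 3344·t and substitute into x ≡ 2 (mod 3): 3344·t ≡ 2 − 1632 = -1630 (mod 3).
    Reduce coefficients mod 3: 2·t ≡ 2 (mod 3).
    The inverse of 2 mod 3 is 2 (since 2·2 = 4 = 1·3 + 1), so t ≡ 2·2 = 4 ≡ 1 (mod 3).
    Then x = 1632 + 3344·1 = 4976, valid modulo lcm(3344, 3) = 10032: x ≡ 4976 (mod 10032).
  Combine with x ≡ 3 (mod 13); new modulus lcm = 130416.
    Write x = 4976 + 10032·t and substitute into x ≡ 3 (mod 13): 10032·t ≡ 3 − 4976 = -4973 (mod 13).
    Reduce coefficients mod 13: 9·t ≡ 6 (mod 13).
    The inverse of 9 mod 13 is 3 (since 9·3 = 27 = 2·13 + 1), so t ≡ 3·6 = 18 ≡ 5 (mod 13).
    Then x = 4976 + 10032·5 = 55136, valid modulo lcm(10032, 13) = 130416: x ≡ 55136 (mod 130416).
Verify against each original: 55136 mod 19 = 17, 55136 mod 11 = 4, 55136 mod 16 = 0, 55136 mod 3 = 2, 55136 mod 13 = 3.

x ≡ 55136 (mod 130416).


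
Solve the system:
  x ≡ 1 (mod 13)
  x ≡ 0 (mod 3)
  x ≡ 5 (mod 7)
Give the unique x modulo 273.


Moduli 13, 3, 7 are pairwise coprime; by CRT there is a unique solution modulo M = 13 · 3 · 7 = 273.
Solve pairwise, accumulating the modulus:
  Start with x ≡ 1 (mod 13).
  Combine with x ≡ 0 (mod 3): since gcd(13, 3) = 1, we get a unique residue mod 39.
    Write x = 1 + 13·t and substitute into x ≡ 0 (mod 3): 13·t ≡ 0 − 1 = -1 (mod 3).
    Reduce coefficients mod 3: 1·t ≡ 2 (mod 3).
    So t ≡ 2 (mod 3).
    Then x = 1 + 13·2 = 27, valid modulo lcm(13, 3) = 39: x ≡ 27 (mod 39).
  Combine with x ≡ 5 (mod 7): since gcd(39, 7) = 1, we get a unique residue mod 273.
    Write x = 27 + 39·t and substitute into x ≡ 5 (mod 7): 39·t ≡ 5 − 27 = -22 (mod 7).
    Reduce coefficients mod 7: 4·t ≡ 6 (mod 7).
    The inverse of 4 mod 7 is 2 (since 4·2 = 8 = 1·7 + 1), so t ≡ 2·6 = 12 ≡ 5 (mod 7).
    Then x = 27 + 39·5 = 222, valid modulo lcm(39, 7) = 273: x ≡ 222 (mod 273).
Verify: 222 mod 13 = 1 ✓, 222 mod 3 = 0 ✓, 222 mod 7 = 5 ✓.

x ≡ 222 (mod 273).


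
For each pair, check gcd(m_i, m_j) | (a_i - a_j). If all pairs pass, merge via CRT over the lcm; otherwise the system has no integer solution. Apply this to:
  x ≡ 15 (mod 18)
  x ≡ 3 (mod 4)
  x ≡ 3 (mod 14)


Moduli 18, 4, 14 are not pairwise coprime, so CRT works modulo lcm(m_i) when all pairwise compatibility conditions hold.
Pairwise compatibility: gcd(m_i, m_j) must divide a_i - a_j for every pair.
Merge one congruence at a time:
  Start: x ≡ 15 (mod 18).
  Combine with x ≡ 3 (mod 4): gcd(18, 4) = 2; 3 - 15 = -12, which IS divisible by 2, so compatible.
    Write x = 15 + 18·t and substitute into x ≡ 3 (mod 4): 18·t ≡ 3 − 15 = -12 (mod 4).
    Divide the congruence (and modulus) by g = 2: 9·t ≡ -6 (mod 2).
    Reduce coefficients mod 2: 1·t ≡ 0 (mod 2).
    So t ≡ 0 (mod 2).
    Then x = 15 + 18·0 = 15, valid modulo lcm(18, 4) = 36: x ≡ 15 (mod 36).
  Combine with x ≡ 3 (mod 14): gcd(36, 14) = 2; 3 - 15 = -12, which IS divisible by 2, so compatible.
    Write x = 15 + 36·t and substitute into x ≡ 3 (mod 14): 36·t ≡ 3 − 15 = -12 (mod 14).
    Divide the congruence (and modulus) by g = 2: 18·t ≡ -6 (mod 7).
    Reduce coefficients mod 7: 4·t ≡ 1 (mod 7).
    The inverse of 4 mod 7 is 2 (since 4·2 = 8 = 1·7 + 1), so t ≡ 2·1 = 2 ≡ 2 (mod 7).
    Then x = 15 + 36·2 = 87, valid modulo lcm(36, 14) = 252: x ≡ 87 (mod 252).
Verify: 87 mod 18 = 15, 87 mod 4 = 3, 87 mod 14 = 3.

x ≡ 87 (mod 252).


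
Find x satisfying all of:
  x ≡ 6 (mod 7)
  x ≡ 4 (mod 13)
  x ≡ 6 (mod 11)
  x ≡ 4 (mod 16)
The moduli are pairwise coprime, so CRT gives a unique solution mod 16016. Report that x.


Product of moduli M = 7 · 13 · 11 · 16 = 16016.
Merge one congruence at a time:
  Start: x ≡ 6 (mod 7).
  Combine with x ≡ 4 (mod 13); new modulus lcm = 91.
    Write x = 6 + 7·t and substitute into x ≡ 4 (mod 13): 7·t ≡ 4 − 6 = -2 (mod 13).
    Reduce coefficients mod 13: 7·t ≡ 11 (mod 13).
    The inverse of 7 mod 13 is 2 (since 7·2 = 14 = 1·13 + 1), so t ≡ 2·11 = 22 ≡ 9 (mod 13).
    Then x = 6 + 7·9 = 69, valid modulo lcm(7, 13) = 91: x ≡ 69 (mod 91).
  Combine with x ≡ 6 (mod 11); new modulus lcm = 1001.
    Write x = 69 + 91·t and substitute into x ≡ 6 (mod 11): 91·t ≡ 6 − 69 = -63 (mod 11).
    Reduce coefficients mod 11: 3·t ≡ 3 (mod 11).
    The inverse of 3 mod 11 is 4 (since 3·4 = 12 = 1·11 + 1), so t ≡ 4·3 = 12 ≡ 1 (mod 11).
    Then x = 69 + 91·1 = 160, valid modulo lcm(91, 11) = 1001: x ≡ 160 (mod 1001).
  Combine with x ≡ 4 (mod 16); new modulus lcm = 16016.
    Write x = 160 + 1001·t and substitute into x ≡ 4 (mod 16): 1001·t ≡ 4 − 160 = -156 (mod 16).
    Reduce coefficients mod 16: 9·t ≡ 4 (mod 16).
    The inverse of 9 mod 16 is 9 (since 9·9 = 81 = 5·16 + 1), so t ≡ 9·4 = 36 ≡ 4 (mod 16).
    Then x = 160 + 1001·4 = 4164, valid modulo lcm(1001, 16) = 16016: x ≡ 4164 (mod 16016).
Verify against each original: 4164 mod 7 = 6, 4164 mod 13 = 4, 4164 mod 11 = 6, 4164 mod 16 = 4.

x ≡ 4164 (mod 16016).


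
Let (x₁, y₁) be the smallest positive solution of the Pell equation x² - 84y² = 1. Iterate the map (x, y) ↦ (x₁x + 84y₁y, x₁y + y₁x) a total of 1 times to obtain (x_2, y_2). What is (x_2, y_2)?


Step 1: Find the fundamental solution (x₁, y₁) of x² - 84y² = 1.
  Expand √84 as a continued fraction. a₀ = ⌊√84⌋ = 9; iterate m_{k+1} = d_k·a_k − m_k, d_{k+1} = (84 − m_{k+1}²)/d_k, a_{k+1} = ⌊(a₀ + m_{k+1})/d_{k+1}⌋ (starting m₀ = 0, d₀ = 1), with convergents p_k = a_k·p_{k-1} + p_{k-2}, q_k = a_k·q_{k-1} + q_{k-2} (p₋₁ = 1, q₋₁ = 0):
  k = 0: a₀ = 9; p₀/q₀ = 9/1; p₀² − 84·q₀² = 81 − 84 = -3.
  k = 1: m = 9, d = 3, a = ⌊(9 + 9)/3⌋ = 6; p/q = (6·9 + 1)/(6·1 + 0) = 55/6; p² − 84·q² = 3025 − 3024 = 1.
  The first convergent with p² − 84·q² = 1 gives the fundamental solution (x₁, y₁) = (55, 6).
Step 2: Apply the recurrence (x_{n+1}, y_{n+1}) = (x₁x_n + 84y₁y_n, x₁y_n + y₁x_n) repeatedly.
  From (x_1, y_1) = (55, 6): x_2 = 55·55 + 84·6·6 = 6049; y_2 = 55·6 + 6·55 = 660.
Step 3: Verify x_2² - 84·y_2² = 36590401 - 36590400 = 1 (should be 1). ✓

(x_1, y_1) = (55, 6); (x_2, y_2) = (6049, 660).


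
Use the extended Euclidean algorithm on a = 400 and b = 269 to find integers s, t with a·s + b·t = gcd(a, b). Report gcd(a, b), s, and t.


Euclidean algorithm on (400, 269) — divide until remainder is 0:
  400 = 1 · 269 + 131
  269 = 2 · 131 + 7
  131 = 18 · 7 + 5
  7 = 1 · 5 + 2
  5 = 2 · 2 + 1
  2 = 2 · 1 + 0
gcd(400, 269) = 1.
Track Bezout coefficients alongside the remainders: start with r₀ = 400 = a·1 + b·0 (s = 1, t = 0) and r₁ = 269 = a·0 + b·1 (s = 0, t = 1); each new remainder r_{k+1} = r_{k-1} − q_k·r_k inherits s_{k+1} = s_{k-1} − q_k·s_k, t_{k+1} = t_{k-1} − q_k·t_k, so r_k = a·s_k + b·t_k at every step:
  q = 1: r = 131, s = 1 − 1·0 = 1, t = 0 − 1·1 = -1  (check: 400·1 + 269·(-1) = 131)
  q = 2: r = 7, s = 0 − 2·1 = -2, t = 1 − 2·(-1) = 3  (check: 400·(-2) + 269·3 = 7)
  q = 18: r = 5, s = 1 − 18·(-2) = 37, t = -1 − 18·3 = -55  (check: 400·37 + 269·(-55) = 5)
  q = 1: r = 2, s = -2 − 1·37 = -39, t = 3 − 1·(-55) = 58  (check: 400·(-39) + 269·58 = 2)
  q = 2: r = 1, s = 37 − 2·(-39) = 115, t = -55 − 2·58 = -171  (check: 400·115 + 269·(-171) = 1)
The row with r = 1 (the gcd) gives the Bezout coefficients s = 115, t = -171.
Result: 400 · (115) + 269 · (-171) = 1.

gcd(400, 269) = 1; s = 115, t = -171 (check: 400·115 + 269·(-171) = 1).


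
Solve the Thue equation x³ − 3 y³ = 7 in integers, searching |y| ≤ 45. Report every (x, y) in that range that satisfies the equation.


The equation is x³ - 3y³ = 7. For fixed y, x³ = 3·y³ + 7, so a solution requires the RHS to be a perfect cube.
Strategy: iterate y from -45 to 45, compute RHS = 3·y³ + 7, and check whether it is a (positive or negative) perfect cube.
Check small values of y:
  y = 0: RHS = 7 is not a perfect cube.
  y = 1: RHS = 10 is not a perfect cube.
  y = -1: RHS = 4 is not a perfect cube.
  y = 2: RHS = 31 is not a perfect cube.
  y = -2: RHS = -17 is not a perfect cube.
  y = 3: RHS = 88 is not a perfect cube.
  y = -3: RHS = -74 is not a perfect cube.
Continuing the search up to |y| = 45 finds no solutions either.
No (x, y) in the scanned range satisfies the equation.

No integer solutions with |y| ≤ 45.


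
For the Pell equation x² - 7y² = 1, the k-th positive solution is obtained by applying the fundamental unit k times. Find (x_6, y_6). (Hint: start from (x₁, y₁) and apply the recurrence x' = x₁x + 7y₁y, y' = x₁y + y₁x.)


Step 1: Find the fundamental solution (x₁, y₁) of x² - 7y² = 1.
  Expand √7 as a continued fraction. a₀ = ⌊√7⌋ = 2; iterate m_{k+1} = d_k·a_k − m_k, d_{k+1} = (7 − m_{k+1}²)/d_k, a_{k+1} = ⌊(a₀ + m_{k+1})/d_{k+1}⌋ (starting m₀ = 0, d₀ = 1), with convergents p_k = a_k·p_{k-1} + p_{k-2}, q_k = a_k·q_{k-1} + q_{k-2} (p₋₁ = 1, q₋₁ = 0):
  k = 0: a₀ = 2; p₀/q₀ = 2/1; p₀² − 7·q₀² = 4 − 7 = -3.
  k = 1: m = 2, d = 3, a = ⌊(2 + 2)/3⌋ = 1; p/q = (1·2 + 1)/(1·1 + 0) = 3/1; p² − 7·q² = 9 − 7 = 2.
  k = 2: m = 1, d = 2, a = ⌊(2 + 1)/2⌋ = 1; p/q = (1·3 + 2)/(1·1 + 1) = 5/2; p² − 7·q² = 25 − 28 = -3.
  k = 3: m = 1, d = 3, a = ⌊(2 + 1)/3⌋ = 1; p/q = (1·5 + 3)/(1·2 + 1) = 8/3; p² − 7·q² = 64 − 63 = 1.
  The first convergent with p² − 7·q² = 1 gives the fundamental solution (x₁, y₁) = (8, 3).
Step 2: Apply the recurrence (x_{n+1}, y_{n+1}) = (x₁x_n + 7y₁y_n, x₁y_n + y₁x_n) repeatedly.
  From (x_1, y_1) = (8, 3): x_2 = 8·8 + 7·3·3 = 127; y_2 = 8·3 + 3·8 = 48.
  From (x_2, y_2) = (127, 48): x_3 = 8·127 + 7·3·48 = 2024; y_3 = 8·48 + 3·127 = 765.
  From (x_3, y_3) = (2024, 765): x_4 = 8·2024 + 7·3·765 = 32257; y_4 = 8·765 + 3·2024 = 12192.
  From (x_4, y_4) = (32257, 12192): x_5 = 8·32257 + 7·3·12192 = 514088; y_5 = 8·12192 + 3·32257 = 194307.
  From (x_5, y_5) = (514088, 194307): x_6 = 8·514088 + 7·3·194307 = 8193151; y_6 = 8·194307 + 3·514088 = 3096720.
Step 3: Verify x_6² - 7·y_6² = 67127723308801 - 67127723308800 = 1 (should be 1). ✓

(x_1, y_1) = (8, 3); (x_6, y_6) = (8193151, 3096720).


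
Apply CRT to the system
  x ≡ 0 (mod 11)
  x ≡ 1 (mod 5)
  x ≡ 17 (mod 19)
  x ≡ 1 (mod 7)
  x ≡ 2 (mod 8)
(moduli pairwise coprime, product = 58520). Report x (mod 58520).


Product of moduli M = 11 · 5 · 19 · 7 · 8 = 58520.
Merge one congruence at a time:
  Start: x ≡ 0 (mod 11).
  Combine with x ≡ 1 (mod 5); new modulus lcm = 55.
    Write x = 0 + 11·t and substitute into x ≡ 1 (mod 5): 11·t ≡ 1 − 0 = 1 (mod 5).
    Reduce coefficients mod 5: 1·t ≡ 1 (mod 5).
    So t ≡ 1 (mod 5).
    Then x = 0 + 11·1 = 11, valid modulo lcm(11, 5) = 55: x ≡ 11 (mod 55).
  Combine with x ≡ 17 (mod 19); new modulus lcm = 1045.
    Write x = 11 + 55·t and substitute into x ≡ 17 (mod 19): 55·t ≡ 17 − 11 = 6 (mod 19).
    Reduce coefficients mod 19: 17·t ≡ 6 (mod 19).
    The inverse of 17 mod 19 is 9 (since 17·9 = 153 = 8·19 + 1), so t ≡ 9·6 = 54 ≡ 16 (mod 19).
    Then x = 11 + 55·16 = 891, valid modulo lcm(55, 19) = 1045: x ≡ 891 (mod 1045).
  Combine with x ≡ 1 (mod 7); new modulus lcm = 7315.
    Write x = 891 + 1045·t and substitute into x ≡ 1 (mod 7): 1045·t ≡ 1 − 891 = -890 (mod 7).
    Reduce coefficients mod 7: 2·t ≡ 6 (mod 7).
    The inverse of 2 mod 7 is 4 (since 2·4 = 8 = 1·7 + 1), so t ≡ 4·6 = 24 ≡ 3 (mod 7).
    Then x = 891 + 1045·3 = 4026, valid modulo lcm(1045, 7) = 7315: x ≡ 4026 (mod 7315).
  Combine with x ≡ 2 (mod 8); new modulus lcm = 58520.
    Write x = 4026 + 7315·t and substitute into x ≡ 2 (mod 8): 7315·t ≡ 2 − 4026 = -4024 (mod 8).
    Reduce coefficients mod 8: 3·t ≡ 0 (mod 8).
    The inverse of 3 mod 8 is 3 (since 3·3 = 9 = 1·8 + 1), so t ≡ 3·0 = 0 ≡ 0 (mod 8).
    Then x = 4026 + 7315·0 = 4026, valid modulo lcm(7315, 8) = 58520: x ≡ 4026 (mod 58520).
Verify against each original: 4026 mod 11 = 0, 4026 mod 5 = 1, 4026 mod 19 = 17, 4026 mod 7 = 1, 4026 mod 8 = 2.

x ≡ 4026 (mod 58520).


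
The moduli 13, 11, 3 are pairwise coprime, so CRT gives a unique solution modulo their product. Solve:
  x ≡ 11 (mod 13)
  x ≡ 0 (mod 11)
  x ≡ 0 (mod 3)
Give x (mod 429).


Moduli 13, 11, 3 are pairwise coprime; by CRT there is a unique solution modulo M = 13 · 11 · 3 = 429.
Solve pairwise, accumulating the modulus:
  Start with x ≡ 11 (mod 13).
  Combine with x ≡ 0 (mod 11): since gcd(13, 11) = 1, we get a unique residue mod 143.
    Write x = 11 + 13·t and substitute into x ≡ 0 (mod 11): 13·t ≡ 0 − 11 = -11 (mod 11).
    Reduce coefficients mod 11: 2·t ≡ 0 (mod 11).
    The inverse of 2 mod 11 is 6 (since 2·6 = 12 = 1·11 + 1), so t ≡ 6·0 = 0 ≡ 0 (mod 11).
    Then x = 11 + 13·0 = 11, valid modulo lcm(13, 11) = 143: x ≡ 11 (mod 143).
  Combine with x ≡ 0 (mod 3): since gcd(143, 3) = 1, we get a unique residue mod 429.
    Write x = 11 + 143·t and substitute into x ≡ 0 (mod 3): 143·t ≡ 0 − 11 = -11 (mod 3).
    Reduce coefficients mod 3: 2·t ≡ 1 (mod 3).
    The inverse of 2 mod 3 is 2 (since 2·2 = 4 = 1·3 + 1), so t ≡ 2·1 = 2 ≡ 2 (mod 3).
    Then x = 11 + 143·2 = 297, valid modulo lcm(143, 3) = 429: x ≡ 297 (mod 429).
Verify: 297 mod 13 = 11 ✓, 297 mod 11 = 0 ✓, 297 mod 3 = 0 ✓.

x ≡ 297 (mod 429).


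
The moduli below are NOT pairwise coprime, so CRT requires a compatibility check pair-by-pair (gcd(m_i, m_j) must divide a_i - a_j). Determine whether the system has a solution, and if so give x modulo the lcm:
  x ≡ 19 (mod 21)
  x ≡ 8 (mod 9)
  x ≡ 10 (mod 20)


Moduli 21, 9, 20 are not pairwise coprime, so CRT works modulo lcm(m_i) when all pairwise compatibility conditions hold.
Pairwise compatibility: gcd(m_i, m_j) must divide a_i - a_j for every pair.
Merge one congruence at a time:
  Start: x ≡ 19 (mod 21).
  Combine with x ≡ 8 (mod 9): gcd(21, 9) = 3, and 8 - 19 = -11 is NOT divisible by 3.
    ⇒ system is inconsistent (no integer solution).

No solution (the system is inconsistent).


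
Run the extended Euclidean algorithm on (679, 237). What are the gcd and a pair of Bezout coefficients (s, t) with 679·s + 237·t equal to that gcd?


Euclidean algorithm on (679, 237) — divide until remainder is 0:
  679 = 2 · 237 + 205
  237 = 1 · 205 + 32
  205 = 6 · 32 + 13
  32 = 2 · 13 + 6
  13 = 2 · 6 + 1
  6 = 6 · 1 + 0
gcd(679, 237) = 1.
Track Bezout coefficients alongside the remainders: start with r₀ = 679 = a·1 + b·0 (s = 1, t = 0) and r₁ = 237 = a·0 + b·1 (s = 0, t = 1); each new remainder r_{k+1} = r_{k-1} − q_k·r_k inherits s_{k+1} = s_{k-1} − q_k·s_k, t_{k+1} = t_{k-1} − q_k·t_k, so r_k = a·s_k + b·t_k at every step:
  q = 2: r = 205, s = 1 − 2·0 = 1, t = 0 − 2·1 = -2  (check: 679·1 + 237·(-2) = 205)
  q = 1: r = 32, s = 0 − 1·1 = -1, t = 1 − 1·(-2) = 3  (check: 679·(-1) + 237·3 = 32)
  q = 6: r = 13, s = 1 − 6·(-1) = 7, t = -2 − 6·3 = -20  (check: 679·7 + 237·(-20) = 13)
  q = 2: r = 6, s = -1 − 2·7 = -15, t = 3 − 2·(-20) = 43  (check: 679·(-15) + 237·43 = 6)
  q = 2: r = 1, s = 7 − 2·(-15) = 37, t = -20 − 2·43 = -106  (check: 679·37 + 237·(-106) = 1)
The row with r = 1 (the gcd) gives the Bezout coefficients s = 37, t = -106.
Result: 679 · (37) + 237 · (-106) = 1.

gcd(679, 237) = 1; s = 37, t = -106 (check: 679·37 + 237·(-106) = 1).
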